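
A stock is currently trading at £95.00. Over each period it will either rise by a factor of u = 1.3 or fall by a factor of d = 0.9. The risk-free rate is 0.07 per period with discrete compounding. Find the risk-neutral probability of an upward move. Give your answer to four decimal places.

Risk-neutral probability p = (1 + 0.07 − 0.9)/(1.3 − 0.9) = 0.1700/0.4000 = 0.4250

p = 0.4250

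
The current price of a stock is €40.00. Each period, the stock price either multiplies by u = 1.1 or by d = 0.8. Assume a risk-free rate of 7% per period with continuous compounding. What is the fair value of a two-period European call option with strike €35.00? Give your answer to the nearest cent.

Risk-neutral probability p = (e^0.07 − 0.8)/(1.1 − 0.8) = 0.2725/0.3000 = 0.9084
Terminal stock prices: S_uu = 48.4, S_ud = 35.2, S_dd = 25.6
Terminal payoffs (S − K): max(13.4, 0) = 13.4, max(0.2, 0) = 0.2, max(-9.4, 0) = 0
Node u (S = 44): V_u = e^(−0.07)·[0.9084·13.4000 + 0.0916·0.2000] = 11.3662
Node d (S = 32): V_d = e^(−0.07)·[0.9084·0.2000 + 0.0916·0.0000] = 0.1694
Node 0 (S = 40): V_0 = e^(−0.07)·[0.9084·11.3662 + 0.0916·0.1694] = 9.6411

€9.64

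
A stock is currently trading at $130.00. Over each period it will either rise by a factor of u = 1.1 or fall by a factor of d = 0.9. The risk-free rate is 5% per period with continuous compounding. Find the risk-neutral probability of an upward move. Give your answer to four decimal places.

Risk-neutral probability p = (e^0.05 − 0.9)/(1.1 − 0.9) = 0.1513/0.2000 = 0.7564

p = 0.7564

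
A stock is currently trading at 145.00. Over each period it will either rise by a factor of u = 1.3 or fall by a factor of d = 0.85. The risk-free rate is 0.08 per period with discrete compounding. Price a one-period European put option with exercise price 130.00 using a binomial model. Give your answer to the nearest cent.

Risk-neutral probability p = (1 + 0.08 − 0.85)/(1.3 − 0.85) = 0.2300/0.4500 = 0.5111
Terminal stock prices: S_u = 188.5, S_d = 123.2
Terminal payoffs (K − S): max(-58.5, 0) = 0, max(6.75, 0) = 6.75
Node 0 (S = 145): V_0 = 1/1.08·[0.5111·0.0000 + 0.4889·6.7500] = 3.0556

3.06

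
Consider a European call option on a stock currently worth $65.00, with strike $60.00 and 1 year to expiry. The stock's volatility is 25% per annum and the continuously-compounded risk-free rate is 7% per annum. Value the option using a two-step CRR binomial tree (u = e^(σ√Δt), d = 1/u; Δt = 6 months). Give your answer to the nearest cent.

CRR parameters: u = e^(σ√Δt) = e^(0.25·√0.5) = 1.1934, d = 1/u = 0.8380
Per-period rate: rΔt = 0.07·0.5 = 0.035, so R = e^0.035 = 1.0356
Risk-neutral probability p = (e^0.035 − 0.8380)/(1.1934 − 0.8380) = 0.1977/0.3554 = 0.5561
Terminal stock prices: S_uu = 92.57, S_ud = 65, S_dd = 45.64
Terminal payoffs (S − K): max(32.57, 0) = 32.57, max(5, 0) = 5, max(-14.36, 0) = 0
Node u (S = 77.57): V_u = e^(−0.035)·[0.5561·32.5677 + 0.4439·5.0000] = 19.6324
Node d (S = 54.47): V_d = e^(−0.035)·[0.5561·5.0000 + 0.4439·0.0000] = 2.6851
Node 0 (S = 65): V_0 = e^(−0.035)·[0.5561·19.6324 + 0.4439·2.6851] = 11.6937

$11.69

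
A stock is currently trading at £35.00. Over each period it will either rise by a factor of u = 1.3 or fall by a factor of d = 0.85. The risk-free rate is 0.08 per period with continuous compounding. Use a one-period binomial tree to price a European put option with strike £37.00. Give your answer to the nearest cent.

Risk-neutral probability p = (e^0.08 − 0.85)/(1.3 − 0.85) = 0.2333/0.4500 = 0.5184
Terminal stock prices: S_u = 45.5, S_d = 29.75
Terminal payoffs (K − S): max(-8.5, 0) = 0, max(7.25, 0) = 7.25
Node 0 (S = 35): V_0 = e^(−0.08)·[0.5184·0.0000 + 0.4816·7.2500] = 3.2230

£3.22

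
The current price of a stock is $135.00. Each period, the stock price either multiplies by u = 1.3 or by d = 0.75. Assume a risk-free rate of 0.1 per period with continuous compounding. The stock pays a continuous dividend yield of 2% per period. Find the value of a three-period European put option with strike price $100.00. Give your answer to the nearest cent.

Per-period risk-free factor R = e^0.1 = 1.1052; dividend-adjusted growth = e^(0.1−0.02) = 1.0833.
Risk-neutral probability p = (1.0833 − 0.75)/(1.3 − 0.75) = 0.3333/0.5500 = 0.6060
Terminal stock prices: S_uuu = 296.6, S_uud = 171.1, S_udd = 98.72, S_ddd = 56.95
Terminal payoffs (K − S): max(-196.6, 0) = 0, max(-71.11, 0) = 0, max(1.281, 0) = 1.281, max(43.05, 0) = 43.05
Node uu (S = 228.2): V_uu = e^(−0.1)·[0.6060·0.0000 + 0.3940·0.0000] = 0.0000
Node ud (S = 131.6): V_ud = e^(−0.1)·[0.6060·0.0000 + 0.3940·1.2812] = 0.4568
Node dd (S = 75.94): V_dd = e^(−0.1)·[0.6060·1.2812 + 0.3940·43.0469] = 16.0499
Node u (S = 175.5): V_u = e^(−0.1)·[0.6060·0.0000 + 0.3940·0.4568] = 0.1629
Node d (S = 101.2): V_d = e^(−0.1)·[0.6060·0.4568 + 0.3940·16.0499] = 5.9727
Node 0 (S = 135): V_0 = e^(−0.1)·[0.6060·0.1629 + 0.3940·5.9727] = 2.2187

$2.22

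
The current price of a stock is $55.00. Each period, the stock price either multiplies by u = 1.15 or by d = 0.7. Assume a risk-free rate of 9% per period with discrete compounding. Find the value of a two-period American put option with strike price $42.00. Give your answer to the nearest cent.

Risk-neutral probability p = (1 + 0.09 − 0.7)/(1.15 − 0.7) = 0.3900/0.4500 = 0.8667
Terminal stock prices: S_uu = 72.74, S_ud = 44.27, S_dd = 26.95
Terminal payoffs (K − S): max(-30.74, 0) = 0, max(-2.275, 0) = 0, max(15.05, 0) = 15.05
Node u (S = 63.25): continuation = 1/1.09·[0.8667·0.0000 + 0.1333·0.0000] = 0.0000; exercise value = 0.0000 ≤ continuation, so V_u = 0.0000
Node d (S = 38.5): continuation = 1/1.09·[0.8667·0.0000 + 0.1333·15.0500] = 1.8410; exercise value = 3.5000 > continuation, so V_d = 3.5000 (exercise)
Node 0 (S = 55): continuation = 1/1.09·[0.8667·0.0000 + 0.1333·3.5000] = 0.4281; exercise value = 0.0000 ≤ continuation, so V_0 = 0.4281

$0.43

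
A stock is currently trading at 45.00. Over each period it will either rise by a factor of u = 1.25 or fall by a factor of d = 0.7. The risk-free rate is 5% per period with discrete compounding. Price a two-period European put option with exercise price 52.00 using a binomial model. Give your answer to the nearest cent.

8.89

Risk-neutral probability p = (1 + 0.05 − 0.7)/(1.25 − 0.7) = 0.3500/0.5500 = 0.6364
Terminal stock prices: S_uu = 70.31, S_ud = 39.38, S_dd = 22.05
Terminal payoffs (K − S): max(-18.31, 0) = 0, max(12.62, 0) = 12.62, max(29.95, 0) = 29.95
Node u (S = 56.25): V_u = 1/1.05·[0.6364·0.0000 + 0.3636·12.6250] = 4.3723
Node d (S = 31.5): V_d = 1/1.05·[0.6364·12.6250 + 0.3636·29.9500] = 18.0238
Node 0 (S = 45): V_0 = 1/1.05·[0.6364·4.3723 + 0.3636·18.0238] = 8.8919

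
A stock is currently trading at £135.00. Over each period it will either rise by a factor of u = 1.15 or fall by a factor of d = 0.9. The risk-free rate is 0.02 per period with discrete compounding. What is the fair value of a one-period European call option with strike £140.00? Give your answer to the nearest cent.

£7.18

Risk-neutral probability p = (1 + 0.02 − 0.9)/(1.15 − 0.9) = 0.1200/0.2500 = 0.4800
Terminal stock prices: S_u = 155.2, S_d = 121.5
Terminal payoffs (S − K): max(15.25, 0) = 15.25, max(-18.5, 0) = 0
Node 0 (S = 135): V_0 = 1/1.02·[0.4800·15.2500 + 0.5200·0.0000] = 7.1765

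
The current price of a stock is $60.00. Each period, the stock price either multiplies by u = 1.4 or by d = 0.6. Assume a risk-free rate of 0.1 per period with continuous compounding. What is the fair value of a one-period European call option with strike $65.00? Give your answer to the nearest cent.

$10.86

Risk-neutral probability p = (e^0.1 − 0.6)/(1.4 − 0.6) = 0.5052/0.8000 = 0.6315
Terminal stock prices: S_u = 84, S_d = 36
Terminal payoffs (S − K): max(19, 0) = 19, max(-29, 0) = 0
Node 0 (S = 60): V_0 = e^(−0.1)·[0.6315·19.0000 + 0.3685·0.0000] = 10.8561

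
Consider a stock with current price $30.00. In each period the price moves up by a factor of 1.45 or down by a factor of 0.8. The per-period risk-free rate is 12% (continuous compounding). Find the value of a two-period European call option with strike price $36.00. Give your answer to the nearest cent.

$5.41

Risk-neutral probability p = (e^0.12 − 0.8)/(1.45 − 0.8) = 0.3275/0.6500 = 0.5038
Terminal stock prices: S_uu = 63.08, S_ud = 34.8, S_dd = 19.2
Terminal payoffs (S − K): max(27.08, 0) = 27.08, max(-1.2, 0) = 0, max(-16.8, 0) = 0
Node u (S = 43.5): V_u = e^(−0.12)·[0.5038·27.0750 + 0.4962·0.0000] = 12.0989
Node d (S = 24): V_d = e^(−0.12)·[0.5038·0.0000 + 0.4962·0.0000] = 0.0000
Node 0 (S = 30): V_0 = e^(−0.12)·[0.5038·12.0989 + 0.4962·0.0000] = 5.4066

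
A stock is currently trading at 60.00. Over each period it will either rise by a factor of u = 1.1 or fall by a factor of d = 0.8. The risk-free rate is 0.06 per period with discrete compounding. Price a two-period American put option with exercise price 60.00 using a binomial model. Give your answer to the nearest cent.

2.25

Risk-neutral probability p = (1 + 0.06 − 0.8)/(1.1 − 0.8) = 0.2600/0.3000 = 0.8667
Terminal stock prices: S_uu = 72.6, S_ud = 52.8, S_dd = 38.4
Terminal payoffs (K − S): max(-12.6, 0) = 0, max(7.2, 0) = 7.2, max(21.6, 0) = 21.6
Node u (S = 66): continuation = 1/1.06·[0.8667·0.0000 + 0.1333·7.2000] = 0.9057; exercise value = 0.0000 ≤ continuation, so V_u = 0.9057
Node d (S = 48): continuation = 1/1.06·[0.8667·7.2000 + 0.1333·21.6000] = 8.6038; exercise value = 12.0000 > continuation, so V_d = 12.0000 (exercise)
Node 0 (S = 60): continuation = 1/1.06·[0.8667·0.9057 + 0.1333·12.0000] = 2.2499; exercise value = 0.0000 ≤ continuation, so V_0 = 2.2499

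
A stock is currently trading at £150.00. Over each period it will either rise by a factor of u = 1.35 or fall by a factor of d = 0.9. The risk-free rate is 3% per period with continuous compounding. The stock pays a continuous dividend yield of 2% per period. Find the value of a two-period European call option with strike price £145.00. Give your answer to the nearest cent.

Per-period risk-free factor R = e^0.03 = 1.0305; dividend-adjusted growth = e^(0.03−0.02) = 1.0101.
Risk-neutral probability p = (1.0101 − 0.9)/(1.35 − 0.9) = 0.1101/0.4500 = 0.2446
Terminal stock prices: S_uu = 273.4, S_ud = 182.2, S_dd = 121.5
Terminal payoffs (S − K): max(128.4, 0) = 128.4, max(37.25, 0) = 37.25, max(-23.5, 0) = 0
Node u (S = 202.5): V_u = e^(−0.03)·[0.2446·128.3750 + 0.7554·37.2500] = 57.7756
Node d (S = 135): V_d = e^(−0.03)·[0.2446·37.2500 + 0.7554·0.0000] = 8.8405
Node 0 (S = 150): V_0 = e^(−0.03)·[0.2446·57.7756 + 0.7554·8.8405] = 20.1929

£20.19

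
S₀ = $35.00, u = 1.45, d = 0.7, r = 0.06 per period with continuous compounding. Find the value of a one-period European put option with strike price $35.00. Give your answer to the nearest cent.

Risk-neutral probability p = (e^0.06 − 0.7)/(1.45 − 0.7) = 0.3618/0.7500 = 0.4824
Terminal stock prices: S_u = 50.75, S_d = 24.5
Terminal payoffs (K − S): max(-15.75, 0) = 0, max(10.5, 0) = 10.5
Node 0 (S = 35): V_0 = e^(−0.06)·[0.4824·0.0000 + 0.5176·10.5000] = 5.1178

$5.12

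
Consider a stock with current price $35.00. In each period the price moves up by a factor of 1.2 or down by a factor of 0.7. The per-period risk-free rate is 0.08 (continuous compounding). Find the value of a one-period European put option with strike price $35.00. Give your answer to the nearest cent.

Risk-neutral probability p = (e^0.08 − 0.7)/(1.2 − 0.7) = 0.3833/0.5000 = 0.7666
Terminal stock prices: S_u = 42, S_d = 24.5
Terminal payoffs (K − S): max(-7, 0) = 0, max(10.5, 0) = 10.5
Node 0 (S = 35): V_0 = e^(−0.08)·[0.7666·0.0000 + 0.2334·10.5000] = 2.2625

$2.26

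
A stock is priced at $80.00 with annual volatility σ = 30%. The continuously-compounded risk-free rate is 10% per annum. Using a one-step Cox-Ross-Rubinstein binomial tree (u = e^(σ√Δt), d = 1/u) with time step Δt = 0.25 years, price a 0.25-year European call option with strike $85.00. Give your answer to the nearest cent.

CRR parameters: u = e^(σ√Δt) = e^(0.3·√0.25) = 1.1618, d = 1/u = 0.8607
Per-period rate: rΔt = 0.1·0.25 = 0.025, so R = e^0.025 = 1.0253
Risk-neutral probability p = (e^0.025 − 0.8607)/(1.1618 − 0.8607) = 0.1646/0.3011 = 0.5466
Terminal stock prices: S_u = 92.95, S_d = 68.86
Terminal payoffs (S − K): max(7.947, 0) = 7.947, max(-16.14, 0) = 0
Node 0 (S = 80): V_0 = e^(−0.025)·[0.5466·7.9467 + 0.4534·0.0000] = 4.2367

$4.24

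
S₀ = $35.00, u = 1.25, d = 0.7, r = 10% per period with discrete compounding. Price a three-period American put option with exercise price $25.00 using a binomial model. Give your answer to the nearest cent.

Risk-neutral probability p = (1 + 0.1 − 0.7)/(1.25 − 0.7) = 0.4000/0.5500 = 0.7273
Terminal stock prices: S_uuu = 68.36, S_uud = 38.28, S_udd = 21.44, S_ddd = 12
Terminal payoffs (K − S): max(-43.36, 0) = 0, max(-13.28, 0) = 0, max(3.563, 0) = 3.563, max(13, 0) = 13
Node uu (S = 54.69): continuation = 1/1.1·[0.7273·0.0000 + 0.2727·0.0000] = 0.0000; exercise value = 0.0000 ≤ continuation, so V_uu = 0.0000
Node ud (S = 30.62): continuation = 1/1.1·[0.7273·0.0000 + 0.2727·3.5625] = 0.8833; exercise value = 0.0000 ≤ continuation, so V_ud = 0.8833
Node dd (S = 17.15): continuation = 1/1.1·[0.7273·3.5625 + 0.2727·12.9950] = 5.5773; exercise value = 7.8500 > continuation, so V_dd = 7.8500 (exercise)
Node u (S = 43.75): continuation = 1/1.1·[0.7273·0.0000 + 0.2727·0.8833] = 0.2190; exercise value = 0.0000 ≤ continuation, so V_u = 0.2190
Node d (S = 24.5): continuation = 1/1.1·[0.7273·0.8833 + 0.2727·7.8500] = 2.5303; exercise value = 0.5000 ≤ continuation, so V_d = 2.5303
Node 0 (S = 35): continuation = 1/1.1·[0.7273·0.2190 + 0.2727·2.5303] = 0.7721; exercise value = 0.0000 ≤ continuation, so V_0 = 0.7721

$0.77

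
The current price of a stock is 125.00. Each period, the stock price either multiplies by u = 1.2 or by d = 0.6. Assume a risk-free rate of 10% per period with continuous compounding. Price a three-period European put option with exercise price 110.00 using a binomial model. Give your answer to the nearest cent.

Risk-neutral probability p = (e^0.1 − 0.6)/(1.2 − 0.6) = 0.5052/0.6000 = 0.8420
Terminal stock prices: S_uuu = 216, S_uud = 108, S_udd = 54, S_ddd = 27
Terminal payoffs (K − S): max(-106, 0) = 0, max(2, 0) = 2, max(56, 0) = 56, max(83, 0) = 83
Node uu (S = 180): V_uu = e^(−0.1)·[0.8420·0.0000 + 0.1580·2.0000] = 0.2860
Node ud (S = 90): V_ud = e^(−0.1)·[0.8420·2.0000 + 0.1580·56.0000] = 9.5321
Node dd (S = 45): V_dd = e^(−0.1)·[0.8420·56.0000 + 0.1580·83.0000] = 54.5321
Node u (S = 150): V_u = e^(−0.1)·[0.8420·0.2860 + 0.1580·9.5321] = 1.5811
Node d (S = 75): V_d = e^(−0.1)·[0.8420·9.5321 + 0.1580·54.5321] = 15.0604
Node 0 (S = 125): V_0 = e^(−0.1)·[0.8420·1.5811 + 0.1580·15.0604] = 3.3583

3.36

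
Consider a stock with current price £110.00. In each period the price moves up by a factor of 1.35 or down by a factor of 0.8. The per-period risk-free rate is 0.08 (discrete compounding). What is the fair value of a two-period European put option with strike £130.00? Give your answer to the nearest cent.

£17.11

Risk-neutral probability p = (1 + 0.08 − 0.8)/(1.35 − 0.8) = 0.2800/0.5500 = 0.5091
Terminal stock prices: S_uu = 200.5, S_ud = 118.8, S_dd = 70.4
Terminal payoffs (K − S): max(-70.48, 0) = 0, max(11.2, 0) = 11.2, max(59.6, 0) = 59.6
Node u (S = 148.5): V_u = 1/1.08·[0.5091·0.0000 + 0.4909·11.2000] = 5.0909
Node d (S = 88): V_d = 1/1.08·[0.5091·11.2000 + 0.4909·59.6000] = 32.3704
Node 0 (S = 110): V_0 = 1/1.08·[0.5091·5.0909 + 0.4909·32.3704] = 17.1136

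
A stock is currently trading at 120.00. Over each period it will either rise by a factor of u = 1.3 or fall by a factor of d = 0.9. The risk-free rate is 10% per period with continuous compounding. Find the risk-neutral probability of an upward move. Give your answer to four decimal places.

p = 0.5129

Risk-neutral probability p = (e^0.1 − 0.9)/(1.3 − 0.9) = 0.2052/0.4000 = 0.5129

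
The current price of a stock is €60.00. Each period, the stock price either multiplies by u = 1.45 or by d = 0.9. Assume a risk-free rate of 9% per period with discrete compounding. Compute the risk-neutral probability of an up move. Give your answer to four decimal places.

Risk-neutral probability p = (1 + 0.09 − 0.9)/(1.45 − 0.9) = 0.1900/0.5500 = 0.3455

p = 0.3455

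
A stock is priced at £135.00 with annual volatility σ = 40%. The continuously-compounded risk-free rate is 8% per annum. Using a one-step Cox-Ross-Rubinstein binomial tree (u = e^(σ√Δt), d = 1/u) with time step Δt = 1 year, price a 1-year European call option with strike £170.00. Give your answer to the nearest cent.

£14.57

CRR parameters: u = e^(σ√Δt) = e^(0.4·√1) = 1.4918, d = 1/u = 0.6703
Per-period rate: rΔt = 0.08·1 = 0.08, so R = e^0.08 = 1.0833
Risk-neutral probability p = (e^0.08 − 0.6703)/(1.4918 − 0.6703) = 0.4130/0.8215 = 0.5027
Terminal stock prices: S_u = 201.4, S_d = 90.49
Terminal payoffs (S − K): max(31.4, 0) = 31.4, max(-79.51, 0) = 0
Node 0 (S = 135): V_0 = e^(−0.08)·[0.5027·31.3963 + 0.4973·0.0000] = 14.5694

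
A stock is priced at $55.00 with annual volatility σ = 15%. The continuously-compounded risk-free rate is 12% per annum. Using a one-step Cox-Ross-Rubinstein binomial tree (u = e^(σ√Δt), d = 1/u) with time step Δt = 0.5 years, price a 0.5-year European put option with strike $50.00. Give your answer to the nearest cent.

CRR parameters: u = e^(σ√Δt) = e^(0.15·√0.5) = 1.1119, d = 1/u = 0.8994
Per-period rate: rΔt = 0.12·0.5 = 0.06, so R = e^0.06 = 1.0618
Risk-neutral probability p = (e^0.06 − 0.8994)/(1.1119 − 0.8994) = 0.1625/0.2125 = 0.7645
Terminal stock prices: S_u = 61.15, S_d = 49.47
Terminal payoffs (K − S): max(-11.15, 0) = 0, max(0.5349, 0) = 0.5349
Node 0 (S = 55): V_0 = e^(−0.06)·[0.7645·0.0000 + 0.2355·0.5349] = 0.1187

$0.12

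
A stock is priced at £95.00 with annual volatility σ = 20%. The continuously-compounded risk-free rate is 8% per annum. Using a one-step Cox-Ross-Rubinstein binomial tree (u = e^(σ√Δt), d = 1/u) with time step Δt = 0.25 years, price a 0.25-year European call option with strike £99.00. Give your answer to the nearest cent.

CRR parameters: u = e^(σ√Δt) = e^(0.2·√0.25) = 1.1052, d = 1/u = 0.9048
Per-period rate: rΔt = 0.08·0.25 = 0.02, so R = e^0.02 = 1.0202
Risk-neutral probability p = (e^0.02 − 0.9048)/(1.1052 − 0.9048) = 0.1154/0.2003 = 0.5759
Terminal stock prices: S_u = 105, S_d = 85.96
Terminal payoffs (S − K): max(5.991, 0) = 5.991, max(-13.04, 0) = 0
Node 0 (S = 95): V_0 = e^(−0.02)·[0.5759·5.9912 + 0.4241·0.0000] = 3.3818

£3.38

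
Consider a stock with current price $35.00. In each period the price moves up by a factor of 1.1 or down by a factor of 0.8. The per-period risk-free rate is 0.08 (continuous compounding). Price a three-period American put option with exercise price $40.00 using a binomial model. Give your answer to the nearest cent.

Risk-neutral probability p = (e^0.08 − 0.8)/(1.1 − 0.8) = 0.2833/0.3000 = 0.9443
Terminal stock prices: S_uuu = 46.59, S_uud = 33.88, S_udd = 24.64, S_ddd = 17.92
Terminal payoffs (K − S): max(-6.585, 0) = 0, max(6.12, 0) = 6.12, max(15.36, 0) = 15.36, max(22.08, 0) = 22.08
Node uu (S = 42.35): continuation = e^(−0.08)·[0.9443·0.0000 + 0.0557·6.1200] = 0.3147; exercise value = 0.0000 ≤ continuation, so V_uu = 0.3147
Node ud (S = 30.8): continuation = e^(−0.08)·[0.9443·6.1200 + 0.0557·15.3600] = 6.1247; exercise value = 9.2000 > continuation, so V_ud = 9.2000 (exercise)
Node dd (S = 22.4): continuation = e^(−0.08)·[0.9443·15.3600 + 0.0557·22.0800] = 14.5247; exercise value = 17.6000 > continuation, so V_dd = 17.6000 (exercise)
Node u (S = 38.5): continuation = e^(−0.08)·[0.9443·0.3147 + 0.0557·9.2000] = 0.7475; exercise value = 1.5000 > continuation, so V_u = 1.5000 (exercise)
Node d (S = 28): continuation = e^(−0.08)·[0.9443·9.2000 + 0.0557·17.6000] = 8.9247; exercise value = 12.0000 > continuation, so V_d = 12.0000 (exercise)
Node 0 (S = 35): continuation = e^(−0.08)·[0.9443·1.5000 + 0.0557·12.0000] = 1.9247; exercise value = 5.0000 > continuation, so V_0 = 5.0000 (exercise)

$5.00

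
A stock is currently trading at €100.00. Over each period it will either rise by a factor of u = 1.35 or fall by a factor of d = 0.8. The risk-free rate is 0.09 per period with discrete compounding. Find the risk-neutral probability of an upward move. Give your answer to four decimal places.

Risk-neutral probability p = (1 + 0.09 − 0.8)/(1.35 − 0.8) = 0.2900/0.5500 = 0.5273

p = 0.5273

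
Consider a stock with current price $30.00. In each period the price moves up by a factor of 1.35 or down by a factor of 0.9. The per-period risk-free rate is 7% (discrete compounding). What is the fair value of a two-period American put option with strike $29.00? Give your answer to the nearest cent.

Risk-neutral probability p = (1 + 0.07 − 0.9)/(1.35 − 0.9) = 0.1700/0.4500 = 0.3778
Terminal stock prices: S_uu = 54.68, S_ud = 36.45, S_dd = 24.3
Terminal payoffs (K − S): max(-25.68, 0) = 0, max(-7.45, 0) = 0, max(4.7, 0) = 4.7
Node u (S = 40.5): continuation = 1/1.07·[0.3778·0.0000 + 0.6222·0.0000] = 0.0000; exercise value = 0.0000 ≤ continuation, so V_u = 0.0000
Node d (S = 27): continuation = 1/1.07·[0.3778·0.0000 + 0.6222·4.7000] = 2.7331; exercise value = 2.0000 ≤ continuation, so V_d = 2.7331
Node 0 (S = 30): continuation = 1/1.07·[0.3778·0.0000 + 0.6222·2.7331] = 1.5894; exercise value = 0.0000 ≤ continuation, so V_0 = 1.5894

$1.59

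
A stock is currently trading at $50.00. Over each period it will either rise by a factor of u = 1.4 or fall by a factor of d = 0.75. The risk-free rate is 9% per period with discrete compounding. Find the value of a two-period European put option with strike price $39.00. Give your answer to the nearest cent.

Risk-neutral probability p = (1 + 0.09 − 0.75)/(1.4 − 0.75) = 0.3400/0.6500 = 0.5231
Terminal stock prices: S_uu = 98, S_ud = 52.5, S_dd = 28.12
Terminal payoffs (K − S): max(-59, 0) = 0, max(-13.5, 0) = 0, max(10.88, 0) = 10.88
Node u (S = 70): V_u = 1/1.09·[0.5231·0.0000 + 0.4769·0.0000] = 0.0000
Node d (S = 37.5): V_d = 1/1.09·[0.5231·0.0000 + 0.4769·10.8750] = 4.7583
Node 0 (S = 50): V_0 = 1/1.09·[0.5231·0.0000 + 0.4769·4.7583] = 2.0820

$2.08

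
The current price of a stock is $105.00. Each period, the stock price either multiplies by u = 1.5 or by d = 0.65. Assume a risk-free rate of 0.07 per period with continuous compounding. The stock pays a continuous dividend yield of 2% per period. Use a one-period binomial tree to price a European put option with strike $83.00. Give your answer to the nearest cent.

$7.26

Per-period risk-free factor R = e^0.07 = 1.0725; dividend-adjusted growth = e^(0.07−0.02) = 1.0513.
Risk-neutral probability p = (1.0513 − 0.65)/(1.5 − 0.65) = 0.4013/0.8500 = 0.4721
Terminal stock prices: S_u = 157.5, S_d = 68.25
Terminal payoffs (K − S): max(-74.5, 0) = 0, max(14.75, 0) = 14.75
Node 0 (S = 105): V_0 = e^(−0.07)·[0.4721·0.0000 + 0.5279·14.7500] = 7.2603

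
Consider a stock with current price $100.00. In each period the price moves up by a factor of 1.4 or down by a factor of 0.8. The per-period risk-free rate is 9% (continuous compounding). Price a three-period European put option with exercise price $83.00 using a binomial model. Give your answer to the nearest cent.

Risk-neutral probability p = (e^0.09 − 0.8)/(1.4 − 0.8) = 0.2942/0.6000 = 0.4903
Terminal stock prices: S_uuu = 274.4, S_uud = 156.8, S_udd = 89.6, S_ddd = 51.2
Terminal payoffs (K − S): max(-191.4, 0) = 0, max(-73.8, 0) = 0, max(-6.6, 0) = 0, max(31.8, 0) = 31.8
Node uu (S = 196): V_uu = e^(−0.09)·[0.4903·0.0000 + 0.5097·0.0000] = 0.0000
Node ud (S = 112): V_ud = e^(−0.09)·[0.4903·0.0000 + 0.5097·0.0000] = 0.0000
Node dd (S = 64): V_dd = e^(−0.09)·[0.4903·0.0000 + 0.5097·31.8000] = 14.8137
Node u (S = 140): V_u = e^(−0.09)·[0.4903·0.0000 + 0.5097·0.0000] = 0.0000
Node d (S = 80): V_d = e^(−0.09)·[0.4903·0.0000 + 0.5097·14.8137] = 6.9008
Node 0 (S = 100): V_0 = e^(−0.09)·[0.4903·0.0000 + 0.5097·6.9008] = 3.2147

$3.21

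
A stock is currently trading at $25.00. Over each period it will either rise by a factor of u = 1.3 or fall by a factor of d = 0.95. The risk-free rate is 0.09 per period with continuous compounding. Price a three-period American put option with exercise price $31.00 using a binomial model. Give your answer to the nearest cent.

$6.00

Risk-neutral probability p = (e^0.09 − 0.95)/(1.3 − 0.95) = 0.1442/0.3500 = 0.4119
Terminal stock prices: S_uuu = 54.93, S_uud = 40.14, S_udd = 29.33, S_ddd = 21.43
Terminal payoffs (K − S): max(-23.93, 0) = 0, max(-9.138, 0) = 0, max(1.669, 0) = 1.669, max(9.566, 0) = 9.566
Node uu (S = 42.25): continuation = e^(−0.09)·[0.4119·0.0000 + 0.5881·0.0000] = 0.0000; exercise value = 0.0000 ≤ continuation, so V_uu = 0.0000
Node ud (S = 30.88): continuation = e^(−0.09)·[0.4119·0.0000 + 0.5881·1.6687] = 0.8969; exercise value = 0.1250 ≤ continuation, so V_ud = 0.8969
Node dd (S = 22.56): continuation = e^(−0.09)·[0.4119·1.6687 + 0.5881·9.5656] = 5.7694; exercise value = 8.4375 > continuation, so V_dd = 8.4375 (exercise)
Node u (S = 32.5): continuation = e^(−0.09)·[0.4119·0.0000 + 0.5881·0.8969] = 0.4820; exercise value = 0.0000 ≤ continuation, so V_u = 0.4820
Node d (S = 23.75): continuation = e^(−0.09)·[0.4119·0.8969 + 0.5881·8.4375] = 4.8725; exercise value = 7.2500 > continuation, so V_d = 7.2500 (exercise)
Node 0 (S = 25): continuation = e^(−0.09)·[0.4119·0.4820 + 0.5881·7.2500] = 4.0780; exercise value = 6.0000 > continuation, so V_0 = 6.0000 (exercise)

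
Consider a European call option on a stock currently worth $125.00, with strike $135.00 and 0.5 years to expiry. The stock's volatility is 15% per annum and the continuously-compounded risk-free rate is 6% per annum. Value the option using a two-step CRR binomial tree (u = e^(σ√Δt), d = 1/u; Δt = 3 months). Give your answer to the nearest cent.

$3.36

CRR parameters: u = e^(σ√Δt) = e^(0.15·√0.25) = 1.0779, d = 1/u = 0.9277
Per-period rate: rΔt = 0.06·0.25 = 0.015, so R = e^0.015 = 1.0151
Risk-neutral probability p = (e^0.015 − 0.9277)/(1.0779 − 0.9277) = 0.0874/0.1501 = 0.5819
Terminal stock prices: S_uu = 145.2, S_ud = 125, S_dd = 107.6
Terminal payoffs (S − K): max(10.23, 0) = 10.23, max(-10, 0) = 0, max(-27.41, 0) = 0
Node u (S = 134.7): V_u = e^(−0.015)·[0.5819·10.2293 + 0.4181·0.0000] = 5.8640
Node d (S = 116): V_d = e^(−0.015)·[0.5819·0.0000 + 0.4181·0.0000] = 0.0000
Node 0 (S = 125): V_0 = e^(−0.015)·[0.5819·5.8640 + 0.4181·0.0000] = 3.3616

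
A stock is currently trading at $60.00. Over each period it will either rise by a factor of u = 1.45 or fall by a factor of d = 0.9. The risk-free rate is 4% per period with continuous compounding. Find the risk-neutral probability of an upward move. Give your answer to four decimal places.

Risk-neutral probability p = (e^0.04 − 0.9)/(1.45 − 0.9) = 0.1408/0.5500 = 0.2560

p = 0.2560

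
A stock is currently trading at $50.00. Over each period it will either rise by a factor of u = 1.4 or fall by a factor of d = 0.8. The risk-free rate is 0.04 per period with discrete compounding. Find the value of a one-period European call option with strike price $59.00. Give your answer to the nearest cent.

Risk-neutral probability p = (1 + 0.04 − 0.8)/(1.4 − 0.8) = 0.2400/0.6000 = 0.4000
Terminal stock prices: S_u = 70, S_d = 40
Terminal payoffs (S − K): max(11, 0) = 11, max(-19, 0) = 0
Node 0 (S = 50): V_0 = 1/1.04·[0.4000·11.0000 + 0.6000·0.0000] = 4.2308

$4.23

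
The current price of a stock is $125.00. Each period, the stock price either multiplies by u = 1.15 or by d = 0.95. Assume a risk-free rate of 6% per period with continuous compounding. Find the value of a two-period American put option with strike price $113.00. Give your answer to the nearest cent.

Risk-neutral probability p = (e^0.06 − 0.95)/(1.15 − 0.95) = 0.1118/0.2000 = 0.5592
Terminal stock prices: S_uu = 165.3, S_ud = 136.6, S_dd = 112.8
Terminal payoffs (K − S): max(-52.31, 0) = 0, max(-23.56, 0) = 0, max(0.1875, 0) = 0.1875
Node u (S = 143.8): continuation = e^(−0.06)·[0.5592·0.0000 + 0.4408·0.0000] = 0.0000; exercise value = 0.0000 ≤ continuation, so V_u = 0.0000
Node d (S = 118.8): continuation = e^(−0.06)·[0.5592·0.0000 + 0.4408·0.1875] = 0.0778; exercise value = 0.0000 ≤ continuation, so V_d = 0.0778
Node 0 (S = 125): continuation = e^(−0.06)·[0.5592·0.0000 + 0.4408·0.0778] = 0.0323; exercise value = 0.0000 ≤ continuation, so V_0 = 0.0323

$0.03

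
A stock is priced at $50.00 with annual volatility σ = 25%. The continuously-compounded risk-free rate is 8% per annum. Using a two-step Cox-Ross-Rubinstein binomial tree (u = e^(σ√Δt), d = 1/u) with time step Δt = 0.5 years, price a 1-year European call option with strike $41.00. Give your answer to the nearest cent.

$13.15

CRR parameters: u = e^(σ√Δt) = e^(0.25·√0.5) = 1.1934, d = 1/u = 0.8380
Per-period rate: rΔt = 0.08·0.5 = 0.04, so R = e^0.04 = 1.0408
Risk-neutral probability p = (e^0.04 − 0.8380)/(1.1934 − 0.8380) = 0.2028/0.3554 = 0.5708
Terminal stock prices: S_uu = 71.21, S_ud = 50, S_dd = 35.11
Terminal payoffs (S − K): max(30.21, 0) = 30.21, max(9, 0) = 9, max(-5.891, 0) = 0
Node u (S = 59.67): V_u = e^(−0.04)·[0.5708·30.2060 + 0.4292·9.0000] = 20.2759
Node d (S = 41.9): V_d = e^(−0.04)·[0.5708·9.0000 + 0.4292·0.0000] = 4.9354
Node 0 (S = 50): V_0 = e^(−0.04)·[0.5708·20.2759 + 0.4292·4.9354] = 13.1541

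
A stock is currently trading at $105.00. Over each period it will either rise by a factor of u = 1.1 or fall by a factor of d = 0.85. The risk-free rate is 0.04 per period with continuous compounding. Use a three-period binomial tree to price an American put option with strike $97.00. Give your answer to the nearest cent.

$2.28

Risk-neutral probability p = (e^0.04 − 0.85)/(1.1 − 0.85) = 0.1908/0.2500 = 0.7632
Terminal stock prices: S_uuu = 139.8, S_uud = 108, S_udd = 83.45, S_ddd = 64.48
Terminal payoffs (K − S): max(-42.76, 0) = 0, max(-10.99, 0) = 0, max(13.55, 0) = 13.55, max(32.52, 0) = 32.52
Node uu (S = 127.1): continuation = e^(−0.04)·[0.7632·0.0000 + 0.2368·0.0000] = 0.0000; exercise value = 0.0000 ≤ continuation, so V_uu = 0.0000
Node ud (S = 98.18): continuation = e^(−0.04)·[0.7632·0.0000 + 0.2368·13.5512] = 3.0826; exercise value = 0.0000 ≤ continuation, so V_ud = 3.0826
Node dd (S = 75.86): continuation = e^(−0.04)·[0.7632·13.5512 + 0.2368·32.5169] = 17.3341; exercise value = 21.1375 > continuation, so V_dd = 21.1375 (exercise)
Node u (S = 115.5): continuation = e^(−0.04)·[0.7632·0.0000 + 0.2368·3.0826] = 0.7012; exercise value = 0.0000 ≤ continuation, so V_u = 0.7012
Node d (S = 89.25): continuation = e^(−0.04)·[0.7632·3.0826 + 0.2368·21.1375] = 7.0687; exercise value = 7.7500 > continuation, so V_d = 7.7500 (exercise)
Node 0 (S = 105): continuation = e^(−0.04)·[0.7632·0.7012 + 0.2368·7.7500] = 2.2771; exercise value = 0.0000 ≤ continuation, so V_0 = 2.2771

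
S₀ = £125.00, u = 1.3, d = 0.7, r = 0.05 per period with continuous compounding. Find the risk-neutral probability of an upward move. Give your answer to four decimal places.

p = 0.5855

Risk-neutral probability p = (e^0.05 − 0.7)/(1.3 − 0.7) = 0.3513/0.6000 = 0.5855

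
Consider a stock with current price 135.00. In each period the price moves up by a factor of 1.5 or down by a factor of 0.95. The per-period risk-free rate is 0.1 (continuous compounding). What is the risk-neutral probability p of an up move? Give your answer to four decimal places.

p = 0.2821

Risk-neutral probability p = (e^0.1 − 0.95)/(1.5 − 0.95) = 0.1552/0.5500 = 0.2821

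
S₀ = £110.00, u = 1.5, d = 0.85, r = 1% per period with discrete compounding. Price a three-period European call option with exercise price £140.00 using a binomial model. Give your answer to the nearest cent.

£12.71

Risk-neutral probability p = (1 + 0.01 − 0.85)/(1.5 − 0.85) = 0.1600/0.6500 = 0.2462
Terminal stock prices: S_uuu = 371.2, S_uud = 210.4, S_udd = 119.2, S_ddd = 67.55
Terminal payoffs (S − K): max(231.2, 0) = 231.2, max(70.38, 0) = 70.38, max(-20.79, 0) = 0, max(-72.45, 0) = 0
Node uu (S = 247.5): V_uu = 1/1.01·[0.2462·231.2500 + 0.7538·70.3750] = 108.8861
Node ud (S = 140.2): V_ud = 1/1.01·[0.2462·70.3750 + 0.7538·0.0000] = 17.1516
Node dd (S = 79.47): V_dd = 1/1.01·[0.2462·0.0000 + 0.7538·0.0000] = 0.0000
Node u (S = 165): V_u = 1/1.01·[0.2462·108.8861 + 0.7538·17.1516] = 39.3390
Node d (S = 93.5): V_d = 1/1.01·[0.2462·17.1516 + 0.7538·0.0000] = 4.1801
Node 0 (S = 110): V_0 = 1/1.01·[0.2462·39.3390 + 0.7538·4.1801] = 12.7075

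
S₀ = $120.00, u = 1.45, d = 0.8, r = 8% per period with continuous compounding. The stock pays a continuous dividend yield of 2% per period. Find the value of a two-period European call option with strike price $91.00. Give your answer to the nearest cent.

$42.06

Per-period risk-free factor R = e^0.08 = 1.0833; dividend-adjusted growth = e^(0.08−0.02) = 1.0618.
Risk-neutral probability p = (1.0618 − 0.8)/(1.45 − 0.8) = 0.2618/0.6500 = 0.4028
Terminal stock prices: S_uu = 252.3, S_ud = 139.2, S_dd = 76.8
Terminal payoffs (S − K): max(161.3, 0) = 161.3, max(48.2, 0) = 48.2, max(-14.2, 0) = 0
Node u (S = 174): V_u = e^(−0.08)·[0.4028·161.3000 + 0.5972·48.2000] = 86.5510
Node d (S = 96): V_d = e^(−0.08)·[0.4028·48.2000 + 0.5972·0.0000] = 17.9234
Node 0 (S = 120): V_0 = e^(−0.08)·[0.4028·86.5510 + 0.5972·17.9234] = 42.0649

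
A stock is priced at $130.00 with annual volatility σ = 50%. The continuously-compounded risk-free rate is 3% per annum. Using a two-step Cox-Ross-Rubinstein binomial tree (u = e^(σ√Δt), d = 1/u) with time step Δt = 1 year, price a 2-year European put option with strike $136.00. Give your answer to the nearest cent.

CRR parameters: u = e^(σ√Δt) = e^(0.5·√1) = 1.6487, d = 1/u = 0.6065
Per-period rate: rΔt = 0.03·1 = 0.03, so R = e^0.03 = 1.0305
Risk-neutral probability p = (e^0.03 − 0.6065)/(1.6487 − 0.6065) = 0.4239/1.0422 = 0.4068
Terminal stock prices: S_uu = 353.4, S_ud = 130, S_dd = 47.82
Terminal payoffs (K − S): max(-217.4, 0) = 0, max(6, 0) = 6, max(88.18, 0) = 88.18
Node u (S = 214.3): V_u = e^(−0.03)·[0.4068·0.0000 + 0.5932·6.0000] = 3.4542
Node d (S = 78.85): V_d = e^(−0.03)·[0.4068·6.0000 + 0.5932·88.1757] = 53.1316
Node 0 (S = 130): V_0 = e^(−0.03)·[0.4068·3.4542 + 0.5932·53.1316] = 31.9516

$31.95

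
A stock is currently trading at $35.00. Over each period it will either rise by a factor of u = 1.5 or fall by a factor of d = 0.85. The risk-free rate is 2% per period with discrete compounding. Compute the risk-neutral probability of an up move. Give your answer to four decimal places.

p = 0.2615

Risk-neutral probability p = (1 + 0.02 − 0.85)/(1.5 − 0.85) = 0.1700/0.6500 = 0.2615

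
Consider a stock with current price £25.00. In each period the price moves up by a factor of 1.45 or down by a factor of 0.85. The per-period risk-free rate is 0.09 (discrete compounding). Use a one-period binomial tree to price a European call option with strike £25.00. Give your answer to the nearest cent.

Risk-neutral probability p = (1 + 0.09 − 0.85)/(1.45 − 0.85) = 0.2400/0.6000 = 0.4000
Terminal stock prices: S_u = 36.25, S_d = 21.25
Terminal payoffs (S − K): max(11.25, 0) = 11.25, max(-3.75, 0) = 0
Node 0 (S = 25): V_0 = 1/1.09·[0.4000·11.2500 + 0.6000·0.0000] = 4.1284

£4.13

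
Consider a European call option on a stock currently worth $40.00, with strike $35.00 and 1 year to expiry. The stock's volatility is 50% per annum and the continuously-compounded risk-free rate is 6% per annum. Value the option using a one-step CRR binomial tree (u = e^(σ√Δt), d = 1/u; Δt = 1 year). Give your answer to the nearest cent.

CRR parameters: u = e^(σ√Δt) = e^(0.5·√1) = 1.6487, d = 1/u = 0.6065
Per-period rate: rΔt = 0.06·1 = 0.06, so R = e^0.06 = 1.0618
Risk-neutral probability p = (e^0.06 − 0.6065)/(1.6487 − 0.6065) = 0.4553/1.0422 = 0.4369
Terminal stock prices: S_u = 65.95, S_d = 24.26
Terminal payoffs (S − K): max(30.95, 0) = 30.95, max(-10.74, 0) = 0
Node 0 (S = 40): V_0 = e^(−0.06)·[0.4369·30.9489 + 0.5631·0.0000] = 12.7334

$12.73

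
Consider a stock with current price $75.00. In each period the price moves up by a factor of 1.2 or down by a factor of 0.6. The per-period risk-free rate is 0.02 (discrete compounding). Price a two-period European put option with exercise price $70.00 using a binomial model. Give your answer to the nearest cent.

$10.18

Risk-neutral probability p = (1 + 0.02 − 0.6)/(1.2 − 0.6) = 0.4200/0.6000 = 0.7000
Terminal stock prices: S_uu = 108, S_ud = 54, S_dd = 27
Terminal payoffs (K − S): max(-38, 0) = 0, max(16, 0) = 16, max(43, 0) = 43
Node u (S = 90): V_u = 1/1.02·[0.7000·0.0000 + 0.3000·16.0000] = 4.7059
Node d (S = 45): V_d = 1/1.02·[0.7000·16.0000 + 0.3000·43.0000] = 23.6275
Node 0 (S = 75): V_0 = 1/1.02·[0.7000·4.7059 + 0.3000·23.6275] = 10.1788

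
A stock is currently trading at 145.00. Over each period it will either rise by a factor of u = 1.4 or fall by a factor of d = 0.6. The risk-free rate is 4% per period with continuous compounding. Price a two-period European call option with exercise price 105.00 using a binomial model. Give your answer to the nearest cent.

Risk-neutral probability p = (e^0.04 − 0.6)/(1.4 − 0.6) = 0.4408/0.8000 = 0.5510
Terminal stock prices: S_uu = 284.2, S_ud = 121.8, S_dd = 52.2
Terminal payoffs (S − K): max(179.2, 0) = 179.2, max(16.8, 0) = 16.8, max(-52.8, 0) = 0
Node u (S = 203): V_u = e^(−0.04)·[0.5510·179.2000 + 0.4490·16.8000] = 102.1171
Node d (S = 87): V_d = e^(−0.04)·[0.5510·16.8000 + 0.4490·0.0000] = 8.8941
Node 0 (S = 145): V_0 = e^(−0.04)·[0.5510·102.1171 + 0.4490·8.8941] = 57.8983

57.90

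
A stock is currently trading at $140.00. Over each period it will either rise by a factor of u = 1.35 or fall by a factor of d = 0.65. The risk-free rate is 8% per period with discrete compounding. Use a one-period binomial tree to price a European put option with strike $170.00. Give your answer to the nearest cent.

Risk-neutral probability p = (1 + 0.08 − 0.65)/(1.35 − 0.65) = 0.4300/0.7000 = 0.6143
Terminal stock prices: S_u = 189, S_d = 91
Terminal payoffs (K − S): max(-19, 0) = 0, max(79, 0) = 79
Node 0 (S = 140): V_0 = 1/1.08·[0.6143·0.0000 + 0.3857·79.0000] = 28.2143

$28.21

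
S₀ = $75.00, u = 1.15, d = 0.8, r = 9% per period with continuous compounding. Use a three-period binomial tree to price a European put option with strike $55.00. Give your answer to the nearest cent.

$0.05

Risk-neutral probability p = (e^0.09 − 0.8)/(1.15 − 0.8) = 0.2942/0.3500 = 0.8405
Terminal stock prices: S_uuu = 114.1, S_uud = 79.35, S_udd = 55.2, S_ddd = 38.4
Terminal payoffs (K − S): max(-59.07, 0) = 0, max(-24.35, 0) = 0, max(-0.2, 0) = 0, max(16.6, 0) = 16.6
Node uu (S = 99.19): V_uu = e^(−0.09)·[0.8405·0.0000 + 0.1595·0.0000] = 0.0000
Node ud (S = 69): V_ud = e^(−0.09)·[0.8405·0.0000 + 0.1595·0.0000] = 0.0000
Node dd (S = 48): V_dd = e^(−0.09)·[0.8405·0.0000 + 0.1595·16.6000] = 2.4198
Node u (S = 86.25): V_u = e^(−0.09)·[0.8405·0.0000 + 0.1595·0.0000] = 0.0000
Node d (S = 60): V_d = e^(−0.09)·[0.8405·0.0000 + 0.1595·2.4198] = 0.3528
Node 0 (S = 75): V_0 = e^(−0.09)·[0.8405·0.0000 + 0.1595·0.3528] = 0.0514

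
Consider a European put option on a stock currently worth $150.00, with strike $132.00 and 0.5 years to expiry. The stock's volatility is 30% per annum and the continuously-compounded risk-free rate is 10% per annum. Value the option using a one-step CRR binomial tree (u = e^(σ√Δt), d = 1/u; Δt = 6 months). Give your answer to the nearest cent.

$4.39

CRR parameters: u = e^(σ√Δt) = e^(0.3·√0.5) = 1.2363, d = 1/u = 0.8089
Per-period rate: rΔt = 0.1·0.5 = 0.05, so R = e^0.05 = 1.0513
Risk-neutral probability p = (e^0.05 − 0.8089)/(1.2363 − 0.8089) = 0.2424/0.4275 = 0.5671
Terminal stock prices: S_u = 185.4, S_d = 121.3
Terminal payoffs (K − S): max(-53.45, 0) = 0, max(10.67, 0) = 10.67
Node 0 (S = 150): V_0 = e^(−0.05)·[0.5671·0.0000 + 0.4329·10.6713] = 4.3942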